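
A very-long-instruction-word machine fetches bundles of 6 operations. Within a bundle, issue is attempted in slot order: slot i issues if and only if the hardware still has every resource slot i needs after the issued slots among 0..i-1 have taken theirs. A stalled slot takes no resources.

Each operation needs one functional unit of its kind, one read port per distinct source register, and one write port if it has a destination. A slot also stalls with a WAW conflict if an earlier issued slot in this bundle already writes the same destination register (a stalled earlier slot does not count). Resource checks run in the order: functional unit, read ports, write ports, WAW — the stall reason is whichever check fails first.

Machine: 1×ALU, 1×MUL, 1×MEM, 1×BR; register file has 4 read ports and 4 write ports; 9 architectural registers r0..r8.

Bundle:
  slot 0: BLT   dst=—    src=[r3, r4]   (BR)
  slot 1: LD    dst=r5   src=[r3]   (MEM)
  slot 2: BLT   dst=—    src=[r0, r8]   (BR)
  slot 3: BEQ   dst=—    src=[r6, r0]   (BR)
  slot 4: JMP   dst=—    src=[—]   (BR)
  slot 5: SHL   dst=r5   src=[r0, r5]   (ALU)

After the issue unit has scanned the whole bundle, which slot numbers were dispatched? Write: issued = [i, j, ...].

issued = [0, 1]

  0. BR ⇒ go  {1A/1Mu/1Ld/0B | 2r 4w}
  1. MEM→r5 ⇒ go  {1A/1Mu/0Ld/0B | 1r 3w}
  2. BR ⇒ no(FU)  {1A/1Mu/0Ld/0B | 1r 3w}
  3. BR ⇒ no(FU)  {1A/1Mu/0Ld/0B | 1r 3w}
  4. BR ⇒ no(FU)  {1A/1Mu/0Ld/0B | 1r 3w}
  5. ALU→r5 ⇒ no(RD_PORT)  {1A/1Mu/0Ld/0B | 1r 3w}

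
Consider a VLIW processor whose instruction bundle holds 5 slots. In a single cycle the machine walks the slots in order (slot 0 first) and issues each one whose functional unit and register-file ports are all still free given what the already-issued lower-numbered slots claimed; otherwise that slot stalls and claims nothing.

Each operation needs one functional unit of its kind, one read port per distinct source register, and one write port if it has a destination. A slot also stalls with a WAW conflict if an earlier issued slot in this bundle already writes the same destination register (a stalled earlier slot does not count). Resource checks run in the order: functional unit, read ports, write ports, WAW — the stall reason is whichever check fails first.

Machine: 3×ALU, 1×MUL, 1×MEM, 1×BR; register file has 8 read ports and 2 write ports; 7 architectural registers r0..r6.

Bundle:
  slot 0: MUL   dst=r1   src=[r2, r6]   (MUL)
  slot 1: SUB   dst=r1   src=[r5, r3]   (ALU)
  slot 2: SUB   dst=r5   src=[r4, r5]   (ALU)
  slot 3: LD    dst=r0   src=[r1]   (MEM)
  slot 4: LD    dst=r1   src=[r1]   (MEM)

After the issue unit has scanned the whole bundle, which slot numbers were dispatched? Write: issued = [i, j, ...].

  0. MUL→r1 ⇒ go  {3A/0Mu/1Ld/1B | 6r 1w}
  1. ALU→r1 ⇒ no(WAW)  {3A/0Mu/1Ld/1B | 6r 1w}
  2. ALU→r5 ⇒ go  {2A/0Mu/1Ld/1B | 4r 0w}
  3. MEM→r0 ⇒ no(WR_PORT)  {2A/0Mu/1Ld/1B | 4r 0w}
  4. MEM→r1 ⇒ no(WR_PORT)  {2A/0Mu/1Ld/1B | 4r 0w}

issued = [0, 2]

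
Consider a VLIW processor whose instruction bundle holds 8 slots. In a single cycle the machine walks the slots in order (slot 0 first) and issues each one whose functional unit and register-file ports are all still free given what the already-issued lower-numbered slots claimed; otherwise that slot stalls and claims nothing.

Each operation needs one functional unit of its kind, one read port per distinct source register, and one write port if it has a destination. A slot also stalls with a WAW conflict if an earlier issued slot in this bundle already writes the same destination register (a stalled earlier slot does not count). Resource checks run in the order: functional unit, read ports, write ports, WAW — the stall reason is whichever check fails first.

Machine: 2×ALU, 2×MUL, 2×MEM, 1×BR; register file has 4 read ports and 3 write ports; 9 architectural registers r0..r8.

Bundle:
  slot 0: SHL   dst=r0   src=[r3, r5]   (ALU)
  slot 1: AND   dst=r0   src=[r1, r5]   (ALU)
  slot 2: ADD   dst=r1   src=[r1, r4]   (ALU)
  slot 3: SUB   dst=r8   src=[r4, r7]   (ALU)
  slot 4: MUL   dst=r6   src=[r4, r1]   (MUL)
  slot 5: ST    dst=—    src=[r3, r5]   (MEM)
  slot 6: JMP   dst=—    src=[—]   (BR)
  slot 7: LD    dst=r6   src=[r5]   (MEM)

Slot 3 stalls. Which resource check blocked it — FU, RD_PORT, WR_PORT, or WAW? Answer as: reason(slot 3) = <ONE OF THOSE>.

reason(slot 3) = FU

#0 ALU src=r3,r5 dispatched  <A:1 Mu:2 Ld:2 B:1 rd:2 wr:2>
#1 ALU src=r1,r5 held:WAW  <A:1 Mu:2 Ld:2 B:1 rd:2 wr:2>
#2 ALU src=r1,r4 dispatched  <A:0 Mu:2 Ld:2 B:1 rd:0 wr:1>
#3 ALU src=r4,r7 held:FU  <A:0 Mu:2 Ld:2 B:1 rd:0 wr:1>
#4 MUL src=r4,r1 held:RD_PORT  <A:0 Mu:2 Ld:2 B:1 rd:0 wr:1>
#5 MEM src=r3,r5 held:RD_PORT  <A:0 Mu:2 Ld:2 B:1 rd:0 wr:1>
#6 BR src=- dispatched  <A:0 Mu:2 Ld:2 B:0 rd:0 wr:1>
#7 MEM src=r5 held:RD_PORT  <A:0 Mu:2 Ld:2 B:0 rd:0 wr:1>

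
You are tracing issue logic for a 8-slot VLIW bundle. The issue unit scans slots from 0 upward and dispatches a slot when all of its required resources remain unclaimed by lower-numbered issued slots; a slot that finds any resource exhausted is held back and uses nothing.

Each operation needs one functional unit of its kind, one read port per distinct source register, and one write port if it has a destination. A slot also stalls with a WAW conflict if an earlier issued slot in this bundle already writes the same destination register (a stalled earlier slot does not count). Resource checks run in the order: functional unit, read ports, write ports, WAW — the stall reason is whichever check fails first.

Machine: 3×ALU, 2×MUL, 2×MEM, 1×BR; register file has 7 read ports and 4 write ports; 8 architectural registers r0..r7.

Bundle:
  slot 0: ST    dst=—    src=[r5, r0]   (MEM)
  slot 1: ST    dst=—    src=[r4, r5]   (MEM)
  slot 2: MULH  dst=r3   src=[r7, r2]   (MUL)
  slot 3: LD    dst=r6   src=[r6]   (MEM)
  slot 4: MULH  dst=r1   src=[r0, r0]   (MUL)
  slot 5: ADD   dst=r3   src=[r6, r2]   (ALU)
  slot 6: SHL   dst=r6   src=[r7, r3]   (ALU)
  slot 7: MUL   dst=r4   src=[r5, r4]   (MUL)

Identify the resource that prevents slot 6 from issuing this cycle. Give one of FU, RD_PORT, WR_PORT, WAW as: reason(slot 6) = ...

  0. MEM ⇒ go  {3A/2Mu/1Ld/1B | 5r 4w}
  1. MEM ⇒ go  {3A/2Mu/0Ld/1B | 3r 4w}
  2. MUL→r3 ⇒ go  {3A/1Mu/0Ld/1B | 1r 3w}
  3. MEM→r6 ⇒ no(FU)  {3A/1Mu/0Ld/1B | 1r 3w}
  4. MUL→r1 ⇒ go  {3A/0Mu/0Ld/1B | 0r 2w}
  5. ALU→r3 ⇒ no(RD_PORT)  {3A/0Mu/0Ld/1B | 0r 2w}
  6. ALU→r6 ⇒ no(RD_PORT)  {3A/0Mu/0Ld/1B | 0r 2w}
  7. MUL→r4 ⇒ no(FU)  {3A/0Mu/0Ld/1B | 0r 2w}

reason(slot 6) = RD_PORT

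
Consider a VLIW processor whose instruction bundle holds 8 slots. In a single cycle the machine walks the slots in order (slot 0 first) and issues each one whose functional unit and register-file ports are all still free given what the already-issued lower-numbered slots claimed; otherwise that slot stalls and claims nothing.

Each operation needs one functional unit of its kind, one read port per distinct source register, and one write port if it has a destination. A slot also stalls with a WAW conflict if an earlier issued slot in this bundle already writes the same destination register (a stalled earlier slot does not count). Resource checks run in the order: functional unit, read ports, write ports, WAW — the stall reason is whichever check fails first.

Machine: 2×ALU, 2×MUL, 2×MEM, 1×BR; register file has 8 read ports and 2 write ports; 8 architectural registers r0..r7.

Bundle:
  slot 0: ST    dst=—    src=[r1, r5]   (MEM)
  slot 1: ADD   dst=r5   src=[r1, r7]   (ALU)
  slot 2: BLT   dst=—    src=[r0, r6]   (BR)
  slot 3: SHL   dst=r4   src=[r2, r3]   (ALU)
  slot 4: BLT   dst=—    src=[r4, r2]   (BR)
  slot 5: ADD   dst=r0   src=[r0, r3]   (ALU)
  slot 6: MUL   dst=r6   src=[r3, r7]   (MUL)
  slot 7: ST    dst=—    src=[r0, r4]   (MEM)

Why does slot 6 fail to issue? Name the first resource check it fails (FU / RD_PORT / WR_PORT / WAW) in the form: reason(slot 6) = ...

[0] MEM needs rd=2 wr=0: ok; after: ALU=2 MUL=2 MEM=1 BR=1, R=6, W=2
[1] ALU needs rd=2 wr=1: ok; after: ALU=1 MUL=2 MEM=1 BR=1, R=4, W=1
[2] BR needs rd=2 wr=0: ok; after: ALU=1 MUL=2 MEM=1 BR=0, R=2, W=1
[3] ALU needs rd=2 wr=1: ok; after: ALU=0 MUL=2 MEM=1 BR=0, R=0, W=0
[4] BR needs rd=2 wr=0: FU; after: ALU=0 MUL=2 MEM=1 BR=0, R=0, W=0
[5] ALU needs rd=2 wr=1: FU; after: ALU=0 MUL=2 MEM=1 BR=0, R=0, W=0
[6] MUL needs rd=2 wr=1: RD_PORT; after: ALU=0 MUL=2 MEM=1 BR=0, R=0, W=0
[7] MEM needs rd=2 wr=0: RD_PORT; after: ALU=0 MUL=2 MEM=1 BR=0, R=0, W=0

reason(slot 6) = RD_PORT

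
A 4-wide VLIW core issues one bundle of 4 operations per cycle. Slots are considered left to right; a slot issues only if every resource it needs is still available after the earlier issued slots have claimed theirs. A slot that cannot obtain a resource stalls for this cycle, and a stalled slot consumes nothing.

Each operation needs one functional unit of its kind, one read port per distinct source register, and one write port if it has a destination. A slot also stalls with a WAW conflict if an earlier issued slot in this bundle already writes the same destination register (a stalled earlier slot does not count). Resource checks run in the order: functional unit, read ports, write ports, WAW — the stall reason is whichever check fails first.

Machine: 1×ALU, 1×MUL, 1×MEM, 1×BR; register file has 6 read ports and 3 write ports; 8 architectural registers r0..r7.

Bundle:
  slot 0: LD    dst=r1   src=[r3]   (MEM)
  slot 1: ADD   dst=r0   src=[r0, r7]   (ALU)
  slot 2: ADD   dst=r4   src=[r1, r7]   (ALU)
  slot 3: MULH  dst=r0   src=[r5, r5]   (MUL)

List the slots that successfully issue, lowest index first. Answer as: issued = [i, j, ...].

issued = [0, 1]

(0) want 1×MEM +1rd +1wr — yes → AL1|MU1|ME0|BR1|rd5|wr2
(1) want 1×ALU +2rd +1wr — yes → AL0|MU1|ME0|BR1|rd3|wr1
(2) want 1×ALU +2rd +1wr — FU → AL0|MU1|ME0|BR1|rd3|wr1
(3) want 1×MUL +1rd +1wr — WAW → AL0|MU1|ME0|BR1|rd3|wr1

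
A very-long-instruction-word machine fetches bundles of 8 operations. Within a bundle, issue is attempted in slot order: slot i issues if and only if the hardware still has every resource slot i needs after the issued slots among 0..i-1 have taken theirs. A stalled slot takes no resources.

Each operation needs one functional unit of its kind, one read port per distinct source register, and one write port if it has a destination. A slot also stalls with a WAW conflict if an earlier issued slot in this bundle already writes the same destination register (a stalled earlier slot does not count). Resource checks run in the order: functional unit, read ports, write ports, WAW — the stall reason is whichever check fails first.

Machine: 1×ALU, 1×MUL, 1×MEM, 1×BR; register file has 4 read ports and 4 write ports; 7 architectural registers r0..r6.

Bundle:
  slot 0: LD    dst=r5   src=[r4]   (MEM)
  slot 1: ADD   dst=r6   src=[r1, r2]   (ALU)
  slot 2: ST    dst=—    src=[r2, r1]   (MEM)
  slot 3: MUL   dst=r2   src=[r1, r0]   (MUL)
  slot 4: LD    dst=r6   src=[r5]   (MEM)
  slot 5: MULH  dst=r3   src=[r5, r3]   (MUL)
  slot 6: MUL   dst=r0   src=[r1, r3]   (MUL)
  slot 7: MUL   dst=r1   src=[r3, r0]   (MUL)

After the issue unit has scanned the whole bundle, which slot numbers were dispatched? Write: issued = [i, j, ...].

#0 MEM src=r4 dispatched  <A:1 Mu:1 Ld:0 B:1 rd:3 wr:3>
#1 ALU src=r1,r2 dispatched  <A:0 Mu:1 Ld:0 B:1 rd:1 wr:2>
#2 MEM src=r2,r1 held:FU  <A:0 Mu:1 Ld:0 B:1 rd:1 wr:2>
#3 MUL src=r1,r0 held:RD_PORT  <A:0 Mu:1 Ld:0 B:1 rd:1 wr:2>
#4 MEM src=r5 held:FU  <A:0 Mu:1 Ld:0 B:1 rd:1 wr:2>
#5 MUL src=r5,r3 held:RD_PORT  <A:0 Mu:1 Ld:0 B:1 rd:1 wr:2>
#6 MUL src=r1,r3 held:RD_PORT  <A:0 Mu:1 Ld:0 B:1 rd:1 wr:2>
#7 MUL src=r3,r0 held:RD_PORT  <A:0 Mu:1 Ld:0 B:1 rd:1 wr:2>

issued = [0, 1]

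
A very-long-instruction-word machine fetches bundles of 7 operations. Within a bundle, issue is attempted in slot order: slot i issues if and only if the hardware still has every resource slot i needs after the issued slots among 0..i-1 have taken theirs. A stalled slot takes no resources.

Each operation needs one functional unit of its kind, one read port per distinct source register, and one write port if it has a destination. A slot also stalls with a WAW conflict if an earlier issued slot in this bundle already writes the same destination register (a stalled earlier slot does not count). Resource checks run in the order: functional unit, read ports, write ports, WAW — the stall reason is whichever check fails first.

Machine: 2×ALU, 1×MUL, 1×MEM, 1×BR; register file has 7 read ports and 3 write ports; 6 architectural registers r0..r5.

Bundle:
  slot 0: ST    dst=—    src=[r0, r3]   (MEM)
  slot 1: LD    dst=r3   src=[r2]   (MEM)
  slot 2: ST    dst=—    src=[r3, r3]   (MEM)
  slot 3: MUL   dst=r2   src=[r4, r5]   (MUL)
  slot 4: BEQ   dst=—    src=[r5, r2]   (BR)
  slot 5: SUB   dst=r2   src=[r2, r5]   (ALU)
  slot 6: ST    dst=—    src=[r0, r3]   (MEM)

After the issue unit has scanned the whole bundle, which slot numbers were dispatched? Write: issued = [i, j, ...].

  0. MEM ⇒ go  {2A/1Mu/0Ld/1B | 5r 3w}
  1. MEM→r3 ⇒ no(FU)  {2A/1Mu/0Ld/1B | 5r 3w}
  2. MEM ⇒ no(FU)  {2A/1Mu/0Ld/1B | 5r 3w}
  3. MUL→r2 ⇒ go  {2A/0Mu/0Ld/1B | 3r 2w}
  4. BR ⇒ go  {2A/0Mu/0Ld/0B | 1r 2w}
  5. ALU→r2 ⇒ no(RD_PORT)  {2A/0Mu/0Ld/0B | 1r 2w}
  6. MEM ⇒ no(FU)  {2A/0Mu/0Ld/0B | 1r 2w}

issued = [0, 3, 4]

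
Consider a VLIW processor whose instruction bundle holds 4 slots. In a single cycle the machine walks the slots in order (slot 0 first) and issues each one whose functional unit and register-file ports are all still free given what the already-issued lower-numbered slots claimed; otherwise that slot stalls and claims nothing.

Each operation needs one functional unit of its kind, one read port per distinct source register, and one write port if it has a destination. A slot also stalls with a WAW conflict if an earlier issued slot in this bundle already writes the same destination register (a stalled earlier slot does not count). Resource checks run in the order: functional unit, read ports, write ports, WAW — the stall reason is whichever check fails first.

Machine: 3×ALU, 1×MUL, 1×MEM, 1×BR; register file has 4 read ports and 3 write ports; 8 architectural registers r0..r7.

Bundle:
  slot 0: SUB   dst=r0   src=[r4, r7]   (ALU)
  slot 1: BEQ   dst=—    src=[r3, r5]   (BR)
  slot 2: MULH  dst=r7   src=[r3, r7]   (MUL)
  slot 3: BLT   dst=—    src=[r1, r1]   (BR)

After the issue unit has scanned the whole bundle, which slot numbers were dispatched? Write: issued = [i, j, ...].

(0) want 1×ALU +2rd +1wr — yes → AL2|MU1|ME1|BR1|rd2|wr2
(1) want 1×BR +2rd +0wr — yes → AL2|MU1|ME1|BR0|rd0|wr2
(2) want 1×MUL +2rd +1wr — RD_PORT → AL2|MU1|ME1|BR0|rd0|wr2
(3) want 1×BR +1rd +0wr — FU → AL2|MU1|ME1|BR0|rd0|wr2

issued = [0, 1]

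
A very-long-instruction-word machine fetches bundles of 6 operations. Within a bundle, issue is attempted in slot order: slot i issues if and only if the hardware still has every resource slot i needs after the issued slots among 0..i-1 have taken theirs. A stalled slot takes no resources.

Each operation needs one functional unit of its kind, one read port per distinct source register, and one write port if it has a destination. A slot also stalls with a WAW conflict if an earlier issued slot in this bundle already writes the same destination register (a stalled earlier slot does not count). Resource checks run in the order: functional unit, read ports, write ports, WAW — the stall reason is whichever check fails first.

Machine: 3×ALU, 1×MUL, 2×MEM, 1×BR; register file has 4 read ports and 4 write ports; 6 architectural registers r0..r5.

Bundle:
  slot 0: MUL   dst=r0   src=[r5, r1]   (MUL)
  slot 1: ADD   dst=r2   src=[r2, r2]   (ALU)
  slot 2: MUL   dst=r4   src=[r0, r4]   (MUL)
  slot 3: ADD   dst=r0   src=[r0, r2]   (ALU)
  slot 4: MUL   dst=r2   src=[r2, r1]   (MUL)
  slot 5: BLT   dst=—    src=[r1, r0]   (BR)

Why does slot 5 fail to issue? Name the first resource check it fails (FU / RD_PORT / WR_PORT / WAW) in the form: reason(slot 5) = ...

  0. MUL→r0 ⇒ go  {3A/0Mu/2Ld/1B | 2r 3w}
  1. ALU→r2 ⇒ go  {2A/0Mu/2Ld/1B | 1r 2w}
  2. MUL→r4 ⇒ no(FU)  {2A/0Mu/2Ld/1B | 1r 2w}
  3. ALU→r0 ⇒ no(RD_PORT)  {2A/0Mu/2Ld/1B | 1r 2w}
  4. MUL→r2 ⇒ no(FU)  {2A/0Mu/2Ld/1B | 1r 2w}
  5. BR ⇒ no(RD_PORT)  {2A/0Mu/2Ld/1B | 1r 2w}

reason(slot 5) = RD_PORT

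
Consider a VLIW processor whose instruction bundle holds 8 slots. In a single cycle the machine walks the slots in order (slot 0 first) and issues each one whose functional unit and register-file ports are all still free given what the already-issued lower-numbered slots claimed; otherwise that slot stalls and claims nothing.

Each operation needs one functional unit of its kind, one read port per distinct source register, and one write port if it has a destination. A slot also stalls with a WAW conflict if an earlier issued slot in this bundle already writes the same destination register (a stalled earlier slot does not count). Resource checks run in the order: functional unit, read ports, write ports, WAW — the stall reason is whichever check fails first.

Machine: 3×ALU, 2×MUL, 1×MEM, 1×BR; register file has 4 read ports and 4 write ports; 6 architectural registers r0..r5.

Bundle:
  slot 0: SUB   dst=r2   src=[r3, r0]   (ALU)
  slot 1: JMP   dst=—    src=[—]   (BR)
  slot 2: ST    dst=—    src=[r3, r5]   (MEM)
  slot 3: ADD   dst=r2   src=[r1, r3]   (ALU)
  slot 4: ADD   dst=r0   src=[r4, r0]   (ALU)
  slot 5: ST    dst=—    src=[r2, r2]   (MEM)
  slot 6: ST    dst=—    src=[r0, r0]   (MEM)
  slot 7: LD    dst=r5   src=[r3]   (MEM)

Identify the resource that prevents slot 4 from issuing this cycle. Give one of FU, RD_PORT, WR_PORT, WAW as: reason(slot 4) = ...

  0. ALU→r2 ⇒ go  {2A/2Mu/1Ld/1B | 2r 3w}
  1. BR ⇒ go  {2A/2Mu/1Ld/0B | 2r 3w}
  2. MEM ⇒ go  {2A/2Mu/0Ld/0B | 0r 3w}
  3. ALU→r2 ⇒ no(RD_PORT)  {2A/2Mu/0Ld/0B | 0r 3w}
  4. ALU→r0 ⇒ no(RD_PORT)  {2A/2Mu/0Ld/0B | 0r 3w}
  5. MEM ⇒ no(FU)  {2A/2Mu/0Ld/0B | 0r 3w}
  6. MEM ⇒ no(FU)  {2A/2Mu/0Ld/0B | 0r 3w}
  7. MEM→r5 ⇒ no(FU)  {2A/2Mu/0Ld/0B | 0r 3w}

reason(slot 4) = RD_PORT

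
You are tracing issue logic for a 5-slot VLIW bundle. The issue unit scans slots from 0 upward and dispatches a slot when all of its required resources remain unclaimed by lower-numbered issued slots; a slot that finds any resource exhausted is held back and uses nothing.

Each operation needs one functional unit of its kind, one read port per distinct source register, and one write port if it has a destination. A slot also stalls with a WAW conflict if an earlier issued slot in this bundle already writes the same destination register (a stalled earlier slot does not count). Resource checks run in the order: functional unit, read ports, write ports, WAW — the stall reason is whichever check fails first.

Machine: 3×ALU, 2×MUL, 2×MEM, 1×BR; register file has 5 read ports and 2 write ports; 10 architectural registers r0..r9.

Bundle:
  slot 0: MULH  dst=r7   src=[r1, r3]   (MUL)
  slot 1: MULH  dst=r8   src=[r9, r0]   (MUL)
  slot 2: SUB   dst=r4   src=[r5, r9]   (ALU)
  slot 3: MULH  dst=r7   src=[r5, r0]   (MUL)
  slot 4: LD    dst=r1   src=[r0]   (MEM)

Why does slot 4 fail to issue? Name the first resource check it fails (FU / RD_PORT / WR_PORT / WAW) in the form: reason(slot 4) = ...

(0) want 1×MUL +2rd +1wr — yes → AL3|MU1|ME2|BR1|rd3|wr1
(1) want 1×MUL +2rd +1wr — yes → AL3|MU0|ME2|BR1|rd1|wr0
(2) want 1×ALU +2rd +1wr — RD_PORT → AL3|MU0|ME2|BR1|rd1|wr0
(3) want 1×MUL +2rd +1wr — FU → AL3|MU0|ME2|BR1|rd1|wr0
(4) want 1×MEM +1rd +1wr — WR_PORT → AL3|MU0|ME2|BR1|rd1|wr0

reason(slot 4) = WR_PORT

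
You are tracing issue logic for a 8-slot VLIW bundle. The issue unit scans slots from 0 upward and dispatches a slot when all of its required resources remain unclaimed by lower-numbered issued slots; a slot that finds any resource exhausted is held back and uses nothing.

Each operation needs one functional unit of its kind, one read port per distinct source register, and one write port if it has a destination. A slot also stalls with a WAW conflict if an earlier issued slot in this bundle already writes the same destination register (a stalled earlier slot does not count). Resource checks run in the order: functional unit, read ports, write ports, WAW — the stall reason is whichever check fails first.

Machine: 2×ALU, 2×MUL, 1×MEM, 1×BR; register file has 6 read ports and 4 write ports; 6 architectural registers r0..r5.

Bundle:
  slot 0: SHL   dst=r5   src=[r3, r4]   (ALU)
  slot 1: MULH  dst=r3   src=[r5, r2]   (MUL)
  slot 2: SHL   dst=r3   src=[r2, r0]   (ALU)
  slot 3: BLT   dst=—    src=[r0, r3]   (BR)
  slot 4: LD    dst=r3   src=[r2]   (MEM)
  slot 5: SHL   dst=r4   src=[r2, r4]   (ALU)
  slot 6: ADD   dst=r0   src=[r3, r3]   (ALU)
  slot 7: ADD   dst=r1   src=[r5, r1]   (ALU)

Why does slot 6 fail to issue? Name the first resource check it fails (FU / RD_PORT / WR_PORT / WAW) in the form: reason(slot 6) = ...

reason(slot 6) = RD_PORT

[0] ALU needs rd=2 wr=1: ok; after: ALU=1 MUL=2 MEM=1 BR=1, R=4, W=3
[1] MUL needs rd=2 wr=1: ok; after: ALU=1 MUL=1 MEM=1 BR=1, R=2, W=2
[2] ALU needs rd=2 wr=1: WAW; after: ALU=1 MUL=1 MEM=1 BR=1, R=2, W=2
[3] BR needs rd=2 wr=0: ok; after: ALU=1 MUL=1 MEM=1 BR=0, R=0, W=2
[4] MEM needs rd=1 wr=1: RD_PORT; after: ALU=1 MUL=1 MEM=1 BR=0, R=0, W=2
[5] ALU needs rd=2 wr=1: RD_PORT; after: ALU=1 MUL=1 MEM=1 BR=0, R=0, W=2
[6] ALU needs rd=1 wr=1: RD_PORT; after: ALU=1 MUL=1 MEM=1 BR=0, R=0, W=2
[7] ALU needs rd=2 wr=1: RD_PORT; after: ALU=1 MUL=1 MEM=1 BR=0, R=0, W=2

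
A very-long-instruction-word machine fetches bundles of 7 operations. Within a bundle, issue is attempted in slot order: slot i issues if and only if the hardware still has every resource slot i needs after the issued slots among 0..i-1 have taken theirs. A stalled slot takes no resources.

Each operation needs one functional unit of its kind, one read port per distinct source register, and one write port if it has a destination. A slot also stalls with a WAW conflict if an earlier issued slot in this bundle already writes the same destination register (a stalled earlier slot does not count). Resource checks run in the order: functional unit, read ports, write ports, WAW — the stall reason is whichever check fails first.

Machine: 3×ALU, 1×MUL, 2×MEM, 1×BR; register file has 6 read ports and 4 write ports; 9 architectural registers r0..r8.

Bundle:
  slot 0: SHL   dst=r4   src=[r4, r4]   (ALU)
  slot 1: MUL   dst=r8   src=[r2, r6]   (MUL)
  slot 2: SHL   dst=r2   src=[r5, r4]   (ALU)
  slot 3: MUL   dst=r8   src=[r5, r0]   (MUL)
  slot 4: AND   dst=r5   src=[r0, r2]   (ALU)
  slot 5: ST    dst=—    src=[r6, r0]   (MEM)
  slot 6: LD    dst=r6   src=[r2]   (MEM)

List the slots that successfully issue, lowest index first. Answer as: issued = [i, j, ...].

(0) want 1×ALU +1rd +1wr — yes → AL2|MU1|ME2|BR1|rd5|wr3
(1) want 1×MUL +2rd +1wr — yes → AL2|MU0|ME2|BR1|rd3|wr2
(2) want 1×ALU +2rd +1wr — yes → AL1|MU0|ME2|BR1|rd1|wr1
(3) want 1×MUL +2rd +1wr — FU → AL1|MU0|ME2|BR1|rd1|wr1
(4) want 1×ALU +2rd +1wr — RD_PORT → AL1|MU0|ME2|BR1|rd1|wr1
(5) want 1×MEM +2rd +0wr — RD_PORT → AL1|MU0|ME2|BR1|rd1|wr1
(6) want 1×MEM +1rd +1wr — yes → AL1|MU0|ME1|BR1|rd0|wr0

issued = [0, 1, 2, 6]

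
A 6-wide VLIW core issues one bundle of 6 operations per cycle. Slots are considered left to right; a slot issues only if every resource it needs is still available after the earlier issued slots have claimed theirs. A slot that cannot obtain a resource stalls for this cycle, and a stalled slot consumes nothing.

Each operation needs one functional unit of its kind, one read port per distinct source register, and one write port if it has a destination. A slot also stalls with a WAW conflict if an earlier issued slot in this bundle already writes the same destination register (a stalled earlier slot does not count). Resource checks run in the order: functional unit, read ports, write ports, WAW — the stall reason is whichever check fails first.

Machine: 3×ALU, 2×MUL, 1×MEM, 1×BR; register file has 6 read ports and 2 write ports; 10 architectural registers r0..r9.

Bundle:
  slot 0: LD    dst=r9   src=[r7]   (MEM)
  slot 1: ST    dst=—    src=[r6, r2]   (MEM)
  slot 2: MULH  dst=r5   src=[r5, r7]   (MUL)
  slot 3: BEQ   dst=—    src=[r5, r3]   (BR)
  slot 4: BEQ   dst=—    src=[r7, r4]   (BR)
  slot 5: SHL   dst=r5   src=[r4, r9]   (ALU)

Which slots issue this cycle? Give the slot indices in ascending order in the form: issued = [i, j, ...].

#0 MEM src=r7 dispatched  <A:3 Mu:2 Ld:0 B:1 rd:5 wr:1>
#1 MEM src=r6,r2 held:FU  <A:3 Mu:2 Ld:0 B:1 rd:5 wr:1>
#2 MUL src=r5,r7 dispatched  <A:3 Mu:1 Ld:0 B:1 rd:3 wr:0>
#3 BR src=r5,r3 dispatched  <A:3 Mu:1 Ld:0 B:0 rd:1 wr:0>
#4 BR src=r7,r4 held:FU  <A:3 Mu:1 Ld:0 B:0 rd:1 wr:0>
#5 ALU src=r4,r9 held:RD_PORT  <A:3 Mu:1 Ld:0 B:0 rd:1 wr:0>

issued = [0, 2, 3]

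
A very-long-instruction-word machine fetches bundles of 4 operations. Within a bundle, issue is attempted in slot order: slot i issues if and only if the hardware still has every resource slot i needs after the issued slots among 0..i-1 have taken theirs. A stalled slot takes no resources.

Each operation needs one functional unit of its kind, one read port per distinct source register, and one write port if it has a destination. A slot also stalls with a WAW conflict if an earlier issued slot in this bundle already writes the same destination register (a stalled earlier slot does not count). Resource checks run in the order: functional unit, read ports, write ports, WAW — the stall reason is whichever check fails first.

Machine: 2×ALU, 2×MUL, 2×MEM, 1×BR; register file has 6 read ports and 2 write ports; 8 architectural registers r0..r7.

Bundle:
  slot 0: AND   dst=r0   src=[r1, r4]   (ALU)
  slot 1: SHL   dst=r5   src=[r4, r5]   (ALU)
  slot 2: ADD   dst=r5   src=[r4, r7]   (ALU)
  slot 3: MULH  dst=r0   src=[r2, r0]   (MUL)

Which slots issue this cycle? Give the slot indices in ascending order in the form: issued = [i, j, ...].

issued = [0, 1]

  0. ALU→r0 ⇒ go  {1A/2Mu/2Ld/1B | 4r 1w}
  1. ALU→r5 ⇒ go  {0A/2Mu/2Ld/1B | 2r 0w}
  2. ALU→r5 ⇒ no(FU)  {0A/2Mu/2Ld/1B | 2r 0w}
  3. MUL→r0 ⇒ no(WR_PORT)  {0A/2Mu/2Ld/1B | 2r 0w}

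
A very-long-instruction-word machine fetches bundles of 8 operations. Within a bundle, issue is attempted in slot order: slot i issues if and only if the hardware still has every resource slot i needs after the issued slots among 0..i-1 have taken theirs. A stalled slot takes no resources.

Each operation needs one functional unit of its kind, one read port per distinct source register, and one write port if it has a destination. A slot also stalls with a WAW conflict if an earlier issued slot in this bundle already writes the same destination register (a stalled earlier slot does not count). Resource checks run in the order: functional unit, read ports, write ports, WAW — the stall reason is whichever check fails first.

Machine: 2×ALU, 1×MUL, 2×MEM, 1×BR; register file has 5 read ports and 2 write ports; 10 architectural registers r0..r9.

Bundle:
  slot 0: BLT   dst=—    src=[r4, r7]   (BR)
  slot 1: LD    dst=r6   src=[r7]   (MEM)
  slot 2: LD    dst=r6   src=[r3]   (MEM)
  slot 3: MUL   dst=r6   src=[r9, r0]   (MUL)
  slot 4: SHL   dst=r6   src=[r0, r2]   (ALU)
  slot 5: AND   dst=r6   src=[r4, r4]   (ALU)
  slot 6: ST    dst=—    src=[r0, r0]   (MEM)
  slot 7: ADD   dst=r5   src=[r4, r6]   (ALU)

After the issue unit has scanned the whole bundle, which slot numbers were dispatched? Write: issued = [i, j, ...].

issued = [0, 1, 6]

slot 0 (BR): ISSUE — free A2,Mu1,Ld2,B0 rp3 wp2
slot 1 (MEM): ISSUE — free A2,Mu1,Ld1,B0 rp2 wp1
slot 2 (MEM): stall WAW — free A2,Mu1,Ld1,B0 rp2 wp1
slot 3 (MUL): stall WAW — free A2,Mu1,Ld1,B0 rp2 wp1
slot 4 (ALU): stall WAW — free A2,Mu1,Ld1,B0 rp2 wp1
slot 5 (ALU): stall WAW — free A2,Mu1,Ld1,B0 rp2 wp1
slot 6 (MEM): ISSUE — free A2,Mu1,Ld0,B0 rp1 wp1
slot 7 (ALU): stall RD_PORT — free A2,Mu1,Ld0,B0 rp1 wp1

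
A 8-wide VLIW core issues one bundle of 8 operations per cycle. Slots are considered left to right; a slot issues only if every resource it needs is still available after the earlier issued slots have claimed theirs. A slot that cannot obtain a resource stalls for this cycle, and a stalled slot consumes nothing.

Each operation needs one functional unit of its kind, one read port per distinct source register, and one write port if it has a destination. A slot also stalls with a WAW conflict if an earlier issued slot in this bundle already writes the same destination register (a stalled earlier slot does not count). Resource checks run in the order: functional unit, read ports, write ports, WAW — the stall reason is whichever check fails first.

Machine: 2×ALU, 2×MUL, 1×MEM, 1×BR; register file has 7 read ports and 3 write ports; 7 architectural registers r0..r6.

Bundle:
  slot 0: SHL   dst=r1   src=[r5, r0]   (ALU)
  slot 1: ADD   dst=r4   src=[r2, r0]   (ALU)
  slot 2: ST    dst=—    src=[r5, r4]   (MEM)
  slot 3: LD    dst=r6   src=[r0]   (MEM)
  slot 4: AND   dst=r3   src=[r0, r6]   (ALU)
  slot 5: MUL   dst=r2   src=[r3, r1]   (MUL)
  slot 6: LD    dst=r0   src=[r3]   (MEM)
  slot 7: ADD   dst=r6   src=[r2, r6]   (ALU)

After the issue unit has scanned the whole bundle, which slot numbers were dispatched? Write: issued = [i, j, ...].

issued = [0, 1, 2]

slot 0 (ALU): ISSUE — free A1,Mu2,Ld1,B1 rp5 wp2
slot 1 (ALU): ISSUE — free A0,Mu2,Ld1,B1 rp3 wp1
slot 2 (MEM): ISSUE — free A0,Mu2,Ld0,B1 rp1 wp1
slot 3 (MEM): stall FU — free A0,Mu2,Ld0,B1 rp1 wp1
slot 4 (ALU): stall FU — free A0,Mu2,Ld0,B1 rp1 wp1
slot 5 (MUL): stall RD_PORT — free A0,Mu2,Ld0,B1 rp1 wp1
slot 6 (MEM): stall FU — free A0,Mu2,Ld0,B1 rp1 wp1
slot 7 (ALU): stall FU — free A0,Mu2,Ld0,B1 rp1 wp1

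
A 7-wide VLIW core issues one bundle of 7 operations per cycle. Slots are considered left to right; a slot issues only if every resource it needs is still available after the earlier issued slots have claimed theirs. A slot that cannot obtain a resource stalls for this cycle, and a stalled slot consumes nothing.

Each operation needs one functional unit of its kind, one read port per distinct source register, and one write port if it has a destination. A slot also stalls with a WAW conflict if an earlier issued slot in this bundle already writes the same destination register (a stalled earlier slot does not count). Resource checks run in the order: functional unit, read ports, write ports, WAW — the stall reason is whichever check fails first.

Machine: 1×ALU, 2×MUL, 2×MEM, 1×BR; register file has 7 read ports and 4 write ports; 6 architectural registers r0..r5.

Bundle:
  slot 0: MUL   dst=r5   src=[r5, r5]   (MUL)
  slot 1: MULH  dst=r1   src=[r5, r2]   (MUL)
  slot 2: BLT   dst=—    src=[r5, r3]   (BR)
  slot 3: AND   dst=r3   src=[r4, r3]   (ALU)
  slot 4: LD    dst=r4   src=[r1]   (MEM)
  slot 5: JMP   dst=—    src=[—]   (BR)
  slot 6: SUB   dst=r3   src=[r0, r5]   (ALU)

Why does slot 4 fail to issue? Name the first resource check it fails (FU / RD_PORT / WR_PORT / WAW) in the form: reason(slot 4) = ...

slot 0 (MUL): ISSUE — free A1,Mu1,Ld2,B1 rp6 wp3
slot 1 (MUL): ISSUE — free A1,Mu0,Ld2,B1 rp4 wp2
slot 2 (BR): ISSUE — free A1,Mu0,Ld2,B0 rp2 wp2
slot 3 (ALU): ISSUE — free A0,Mu0,Ld2,B0 rp0 wp1
slot 4 (MEM): stall RD_PORT — free A0,Mu0,Ld2,B0 rp0 wp1
slot 5 (BR): stall FU — free A0,Mu0,Ld2,B0 rp0 wp1
slot 6 (ALU): stall FU — free A0,Mu0,Ld2,B0 rp0 wp1

reason(slot 4) = RD_PORT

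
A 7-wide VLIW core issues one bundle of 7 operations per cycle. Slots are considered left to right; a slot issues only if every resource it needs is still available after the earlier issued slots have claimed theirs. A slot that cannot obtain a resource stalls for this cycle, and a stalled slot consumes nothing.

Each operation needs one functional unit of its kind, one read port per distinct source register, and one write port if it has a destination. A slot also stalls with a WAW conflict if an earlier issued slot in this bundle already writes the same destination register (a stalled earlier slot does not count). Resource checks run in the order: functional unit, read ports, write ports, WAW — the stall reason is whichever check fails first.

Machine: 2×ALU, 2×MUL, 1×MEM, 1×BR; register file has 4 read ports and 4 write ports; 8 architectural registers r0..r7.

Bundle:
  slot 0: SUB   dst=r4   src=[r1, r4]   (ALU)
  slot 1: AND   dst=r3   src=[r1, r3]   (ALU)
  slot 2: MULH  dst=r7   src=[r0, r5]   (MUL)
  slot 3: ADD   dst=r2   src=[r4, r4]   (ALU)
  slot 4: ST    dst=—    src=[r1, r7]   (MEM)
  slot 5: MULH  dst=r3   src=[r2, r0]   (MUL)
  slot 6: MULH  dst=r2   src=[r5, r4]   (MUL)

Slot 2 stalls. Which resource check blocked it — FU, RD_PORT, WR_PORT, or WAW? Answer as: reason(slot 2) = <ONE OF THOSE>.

#0 ALU src=r1,r4 dispatched  <A:1 Mu:2 Ld:1 B:1 rd:2 wr:3>
#1 ALU src=r1,r3 dispatched  <A:0 Mu:2 Ld:1 B:1 rd:0 wr:2>
#2 MUL src=r0,r5 held:RD_PORT  <A:0 Mu:2 Ld:1 B:1 rd:0 wr:2>
#3 ALU src=r4,r4 held:FU  <A:0 Mu:2 Ld:1 B:1 rd:0 wr:2>
#4 MEM src=r1,r7 held:RD_PORT  <A:0 Mu:2 Ld:1 B:1 rd:0 wr:2>
#5 MUL src=r2,r0 held:RD_PORT  <A:0 Mu:2 Ld:1 B:1 rd:0 wr:2>
#6 MUL src=r5,r4 held:RD_PORT  <A:0 Mu:2 Ld:1 B:1 rd:0 wr:2>

reason(slot 2) = RD_PORT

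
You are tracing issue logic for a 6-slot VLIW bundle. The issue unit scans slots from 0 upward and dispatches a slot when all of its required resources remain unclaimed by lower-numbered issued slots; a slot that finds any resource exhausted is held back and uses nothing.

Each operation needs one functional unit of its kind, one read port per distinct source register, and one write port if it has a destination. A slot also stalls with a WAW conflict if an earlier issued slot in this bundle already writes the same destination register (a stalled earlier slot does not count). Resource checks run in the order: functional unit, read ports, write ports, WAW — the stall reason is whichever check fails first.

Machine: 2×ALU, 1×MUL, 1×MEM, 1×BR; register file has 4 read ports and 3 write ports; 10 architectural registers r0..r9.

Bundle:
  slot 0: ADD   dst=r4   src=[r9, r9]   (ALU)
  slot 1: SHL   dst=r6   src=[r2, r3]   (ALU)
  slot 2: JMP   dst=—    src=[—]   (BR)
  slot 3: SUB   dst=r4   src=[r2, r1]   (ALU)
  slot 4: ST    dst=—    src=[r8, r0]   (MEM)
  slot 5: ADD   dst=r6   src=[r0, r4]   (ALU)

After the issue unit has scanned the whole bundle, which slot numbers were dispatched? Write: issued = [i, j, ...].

issued = [0, 1, 2]

  0. ALU→r4 ⇒ go  {1A/1Mu/1Ld/1B | 3r 2w}
  1. ALU→r6 ⇒ go  {0A/1Mu/1Ld/1B | 1r 1w}
  2. BR ⇒ go  {0A/1Mu/1Ld/0B | 1r 1w}
  3. ALU→r4 ⇒ no(FU)  {0A/1Mu/1Ld/0B | 1r 1w}
  4. MEM ⇒ no(RD_PORT)  {0A/1Mu/1Ld/0B | 1r 1w}
  5. ALU→r6 ⇒ no(FU)  {0A/1Mu/1Ld/0B | 1r 1w}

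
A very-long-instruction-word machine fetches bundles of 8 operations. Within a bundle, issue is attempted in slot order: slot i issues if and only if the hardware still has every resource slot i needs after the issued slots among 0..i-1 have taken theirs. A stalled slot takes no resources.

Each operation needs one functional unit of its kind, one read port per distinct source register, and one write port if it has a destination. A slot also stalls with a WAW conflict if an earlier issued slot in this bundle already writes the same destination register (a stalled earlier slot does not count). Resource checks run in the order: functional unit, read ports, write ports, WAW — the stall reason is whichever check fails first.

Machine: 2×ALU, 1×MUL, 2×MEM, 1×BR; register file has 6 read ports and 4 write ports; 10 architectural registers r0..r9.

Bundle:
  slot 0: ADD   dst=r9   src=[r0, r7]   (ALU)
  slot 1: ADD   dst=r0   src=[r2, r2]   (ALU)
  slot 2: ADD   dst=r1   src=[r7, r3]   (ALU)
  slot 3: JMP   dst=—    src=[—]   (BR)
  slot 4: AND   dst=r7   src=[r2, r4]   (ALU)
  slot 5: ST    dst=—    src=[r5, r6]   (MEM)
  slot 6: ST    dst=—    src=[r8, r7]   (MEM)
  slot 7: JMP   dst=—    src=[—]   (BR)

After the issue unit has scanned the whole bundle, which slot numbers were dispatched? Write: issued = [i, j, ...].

issued = [0, 1, 3, 5]

  0. ALU→r9 ⇒ go  {1A/1Mu/2Ld/1B | 4r 3w}
  1. ALU→r0 ⇒ go  {0A/1Mu/2Ld/1B | 3r 2w}
  2. ALU→r1 ⇒ no(FU)  {0A/1Mu/2Ld/1B | 3r 2w}
  3. BR ⇒ go  {0A/1Mu/2Ld/0B | 3r 2w}
  4. ALU→r7 ⇒ no(FU)  {0A/1Mu/2Ld/0B | 3r 2w}
  5. MEM ⇒ go  {0A/1Mu/1Ld/0B | 1r 2w}
  6. MEM ⇒ no(RD_PORT)  {0A/1Mu/1Ld/0B | 1r 2w}
  7. BR ⇒ no(FU)  {0A/1Mu/1Ld/0B | 1r 2w}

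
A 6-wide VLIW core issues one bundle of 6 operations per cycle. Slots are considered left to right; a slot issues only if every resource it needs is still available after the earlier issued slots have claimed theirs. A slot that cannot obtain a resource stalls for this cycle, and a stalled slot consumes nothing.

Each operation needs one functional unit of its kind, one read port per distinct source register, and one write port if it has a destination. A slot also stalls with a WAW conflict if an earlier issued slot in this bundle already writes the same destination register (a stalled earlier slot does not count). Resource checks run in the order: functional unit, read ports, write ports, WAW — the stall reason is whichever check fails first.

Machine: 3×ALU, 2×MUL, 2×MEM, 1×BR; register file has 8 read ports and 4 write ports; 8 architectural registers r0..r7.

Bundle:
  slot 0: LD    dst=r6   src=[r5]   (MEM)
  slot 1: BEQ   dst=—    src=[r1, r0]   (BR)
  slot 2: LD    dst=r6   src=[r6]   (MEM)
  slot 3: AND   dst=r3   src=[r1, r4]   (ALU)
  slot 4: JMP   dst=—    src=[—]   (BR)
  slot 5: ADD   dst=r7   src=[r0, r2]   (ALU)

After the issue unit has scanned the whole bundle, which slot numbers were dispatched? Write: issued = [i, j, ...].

(0) want 1×MEM +1rd +1wr — yes → AL3|MU2|ME1|BR1|rd7|wr3
(1) want 1×BR +2rd +0wr — yes → AL3|MU2|ME1|BR0|rd5|wr3
(2) want 1×MEM +1rd +1wr — WAW → AL3|MU2|ME1|BR0|rd5|wr3
(3) want 1×ALU +2rd +1wr — yes → AL2|MU2|ME1|BR0|rd3|wr2
(4) want 1×BR +0rd +0wr — FU → AL2|MU2|ME1|BR0|rd3|wr2
(5) want 1×ALU +2rd +1wr — yes → AL1|MU2|ME1|BR0|rd1|wr1

issued = [0, 1, 3, 5]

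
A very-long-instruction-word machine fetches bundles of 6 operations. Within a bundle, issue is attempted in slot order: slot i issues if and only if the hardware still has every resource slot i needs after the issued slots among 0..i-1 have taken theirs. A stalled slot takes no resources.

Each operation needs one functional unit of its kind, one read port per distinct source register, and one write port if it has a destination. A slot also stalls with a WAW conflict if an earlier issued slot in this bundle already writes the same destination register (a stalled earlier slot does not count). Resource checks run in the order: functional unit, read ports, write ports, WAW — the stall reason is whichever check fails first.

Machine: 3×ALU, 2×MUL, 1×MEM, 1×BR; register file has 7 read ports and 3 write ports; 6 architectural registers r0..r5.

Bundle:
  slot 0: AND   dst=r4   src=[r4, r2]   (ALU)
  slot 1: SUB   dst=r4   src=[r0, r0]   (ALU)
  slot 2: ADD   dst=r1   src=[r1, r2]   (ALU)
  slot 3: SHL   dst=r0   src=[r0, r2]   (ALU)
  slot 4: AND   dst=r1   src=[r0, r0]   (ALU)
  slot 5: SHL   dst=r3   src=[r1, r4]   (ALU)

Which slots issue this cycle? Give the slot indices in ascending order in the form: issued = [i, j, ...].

issued = [0, 2, 3]

slot 0 (ALU): ISSUE — free A2,Mu2,Ld1,B1 rp5 wp2
slot 1 (ALU): stall WAW — free A2,Mu2,Ld1,B1 rp5 wp2
slot 2 (ALU): ISSUE — free A1,Mu2,Ld1,B1 rp3 wp1
slot 3 (ALU): ISSUE — free A0,Mu2,Ld1,B1 rp1 wp0
slot 4 (ALU): stall FU — free A0,Mu2,Ld1,B1 rp1 wp0
slot 5 (ALU): stall FU — free A0,Mu2,Ld1,B1 rp1 wp0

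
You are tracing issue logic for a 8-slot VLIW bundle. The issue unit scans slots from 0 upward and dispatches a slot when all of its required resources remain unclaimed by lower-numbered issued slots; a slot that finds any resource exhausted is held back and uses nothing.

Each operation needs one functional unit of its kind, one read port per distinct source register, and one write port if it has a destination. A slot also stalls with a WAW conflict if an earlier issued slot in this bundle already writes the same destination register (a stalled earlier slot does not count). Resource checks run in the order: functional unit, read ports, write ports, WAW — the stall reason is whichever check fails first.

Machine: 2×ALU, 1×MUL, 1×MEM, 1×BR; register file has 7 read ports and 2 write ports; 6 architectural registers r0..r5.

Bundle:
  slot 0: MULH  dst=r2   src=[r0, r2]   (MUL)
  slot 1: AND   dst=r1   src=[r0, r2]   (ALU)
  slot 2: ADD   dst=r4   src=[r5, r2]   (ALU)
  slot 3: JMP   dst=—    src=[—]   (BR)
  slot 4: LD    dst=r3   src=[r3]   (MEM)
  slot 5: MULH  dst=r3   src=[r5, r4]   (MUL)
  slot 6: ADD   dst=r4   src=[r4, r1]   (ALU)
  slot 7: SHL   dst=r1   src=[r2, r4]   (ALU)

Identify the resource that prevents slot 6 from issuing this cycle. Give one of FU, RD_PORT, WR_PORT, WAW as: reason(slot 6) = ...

reason(slot 6) = WR_PORT

#0 MUL src=r0,r2 dispatched  <A:2 Mu:0 Ld:1 B:1 rd:5 wr:1>
#1 ALU src=r0,r2 dispatched  <A:1 Mu:0 Ld:1 B:1 rd:3 wr:0>
#2 ALU src=r5,r2 held:WR_PORT  <A:1 Mu:0 Ld:1 B:1 rd:3 wr:0>
#3 BR src=- dispatched  <A:1 Mu:0 Ld:1 B:0 rd:3 wr:0>
#4 MEM src=r3 held:WR_PORT  <A:1 Mu:0 Ld:1 B:0 rd:3 wr:0>
#5 MUL src=r5,r4 held:FU  <A:1 Mu:0 Ld:1 B:0 rd:3 wr:0>
#6 ALU src=r4,r1 held:WR_PORT  <A:1 Mu:0 Ld:1 B:0 rd:3 wr:0>
#7 ALU src=r2,r4 held:WR_PORT  <A:1 Mu:0 Ld:1 B:0 rd:3 wr:0>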